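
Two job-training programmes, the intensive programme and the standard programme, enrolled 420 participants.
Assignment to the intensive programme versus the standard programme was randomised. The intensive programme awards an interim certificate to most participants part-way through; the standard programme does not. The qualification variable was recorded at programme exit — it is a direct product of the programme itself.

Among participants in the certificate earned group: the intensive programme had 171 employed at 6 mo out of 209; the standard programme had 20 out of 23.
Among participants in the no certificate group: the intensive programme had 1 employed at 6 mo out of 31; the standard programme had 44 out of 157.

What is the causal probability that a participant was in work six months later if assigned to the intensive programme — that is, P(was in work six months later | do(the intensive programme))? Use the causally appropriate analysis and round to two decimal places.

Because the programme influences qualification attained during the programme, qualification attained during the programme is a post-treatment mediator, not a confounder. Stratifying on it would bias the estimate; the causal effect is the crude pooled difference.
So P(outcome | do(the intensive programme)) is just the pooled rate for the intensive programme: 172/240 = 0.717.

0.72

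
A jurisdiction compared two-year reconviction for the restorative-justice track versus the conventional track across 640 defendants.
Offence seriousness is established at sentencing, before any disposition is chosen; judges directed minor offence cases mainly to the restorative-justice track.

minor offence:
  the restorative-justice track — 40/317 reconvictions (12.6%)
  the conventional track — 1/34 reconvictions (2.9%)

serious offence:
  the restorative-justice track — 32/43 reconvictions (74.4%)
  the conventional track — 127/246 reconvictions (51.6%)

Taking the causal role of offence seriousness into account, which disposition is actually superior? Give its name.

the conventional track

Offence seriousness is set before the disposition has any effect — it is not caused by the disposition — and it independently drives the outcome. That makes it a confounder, so the causal comparison is within offence seriousness levels.
Within each level — minor offence: 12.6% vs 2.9%; serious offence: 74.4% vs 51.6% — the conventional track is lower every time.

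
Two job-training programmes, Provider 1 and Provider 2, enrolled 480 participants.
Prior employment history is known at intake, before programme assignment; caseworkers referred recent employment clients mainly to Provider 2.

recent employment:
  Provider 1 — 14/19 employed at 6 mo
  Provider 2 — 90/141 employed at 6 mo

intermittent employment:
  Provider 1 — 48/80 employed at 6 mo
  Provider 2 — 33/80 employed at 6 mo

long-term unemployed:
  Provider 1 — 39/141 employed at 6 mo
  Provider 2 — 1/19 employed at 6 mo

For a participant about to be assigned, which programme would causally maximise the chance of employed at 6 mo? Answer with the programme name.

Prior employment history satisfies the back-door criterion: it is not a descendant of the programme, and it blocks the spurious path from programme to outcome. Adjusting for it (i.e., using the within-prior employment history rates) gives the causal effect.
Within each level — recent employment: 73.7% vs 63.8%; intermittent employment: 60.0% vs 41.2%; long-term unemployed: 27.7% vs 5.3% — Provider 1 is higher every time.

Provider 1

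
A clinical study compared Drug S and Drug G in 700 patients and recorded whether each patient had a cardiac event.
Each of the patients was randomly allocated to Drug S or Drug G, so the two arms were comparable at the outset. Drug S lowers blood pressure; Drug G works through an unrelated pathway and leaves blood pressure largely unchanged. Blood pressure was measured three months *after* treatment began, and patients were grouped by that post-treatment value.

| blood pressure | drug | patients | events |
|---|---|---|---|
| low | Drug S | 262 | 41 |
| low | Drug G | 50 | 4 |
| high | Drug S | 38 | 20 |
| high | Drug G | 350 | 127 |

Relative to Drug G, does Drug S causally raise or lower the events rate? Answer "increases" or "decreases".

Because the drug influences blood pressure, blood pressure is a post-treatment mediator, not a confounder. Stratifying on it would bias the estimate; the causal effect is the crude pooled difference.
Pooled: Drug S 20.3% vs Drug G 32.8%; Drug S is lower overall.

decreases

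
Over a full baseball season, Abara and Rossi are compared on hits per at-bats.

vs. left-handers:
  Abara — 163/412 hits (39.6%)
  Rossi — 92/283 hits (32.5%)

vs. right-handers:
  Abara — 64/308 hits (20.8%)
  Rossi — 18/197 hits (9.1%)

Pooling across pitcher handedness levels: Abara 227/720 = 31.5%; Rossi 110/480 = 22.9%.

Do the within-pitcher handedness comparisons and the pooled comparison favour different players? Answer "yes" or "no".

no

Within each pitcher handedness level (vs. left-handers 39.6% vs 32.5%; vs. right-handers 20.8% vs 9.1%), Abara has the higher rate every time. Pooled: 31.5% vs 22.9% — Abara has the higher rate overall. They agree.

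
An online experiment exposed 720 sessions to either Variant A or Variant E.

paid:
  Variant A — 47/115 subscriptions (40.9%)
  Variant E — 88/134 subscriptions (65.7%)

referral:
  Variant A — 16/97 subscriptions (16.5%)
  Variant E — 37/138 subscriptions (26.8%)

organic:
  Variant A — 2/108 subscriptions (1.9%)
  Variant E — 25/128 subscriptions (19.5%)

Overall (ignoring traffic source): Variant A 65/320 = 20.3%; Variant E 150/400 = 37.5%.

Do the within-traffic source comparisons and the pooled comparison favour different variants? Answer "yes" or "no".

Within each traffic source level (paid 40.9% vs 65.7%; referral 16.5% vs 26.8%; organic 1.9% vs 19.5%), Variant E has the higher rate every time. Pooled: 20.3% vs 37.5% — Variant E has the higher rate overall. They agree.

no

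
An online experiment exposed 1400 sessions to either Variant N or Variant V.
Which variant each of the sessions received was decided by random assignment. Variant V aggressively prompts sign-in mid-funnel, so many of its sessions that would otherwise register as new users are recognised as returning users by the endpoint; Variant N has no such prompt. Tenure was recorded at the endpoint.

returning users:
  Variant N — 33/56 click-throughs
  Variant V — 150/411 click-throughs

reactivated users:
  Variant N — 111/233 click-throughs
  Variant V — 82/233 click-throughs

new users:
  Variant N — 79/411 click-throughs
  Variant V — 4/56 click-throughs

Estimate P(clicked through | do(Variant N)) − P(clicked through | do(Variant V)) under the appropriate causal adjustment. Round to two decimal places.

User tenure is recorded after the variant and is itself shifted by it — it sits on the causal path from variant to outcome. Conditioning on a mediator would strip out part of the effect we want; the pooled comparison gives the total causal effect.
The causal difference is the pooled difference: 0.319 − 0.337 = -0.019.

-0.02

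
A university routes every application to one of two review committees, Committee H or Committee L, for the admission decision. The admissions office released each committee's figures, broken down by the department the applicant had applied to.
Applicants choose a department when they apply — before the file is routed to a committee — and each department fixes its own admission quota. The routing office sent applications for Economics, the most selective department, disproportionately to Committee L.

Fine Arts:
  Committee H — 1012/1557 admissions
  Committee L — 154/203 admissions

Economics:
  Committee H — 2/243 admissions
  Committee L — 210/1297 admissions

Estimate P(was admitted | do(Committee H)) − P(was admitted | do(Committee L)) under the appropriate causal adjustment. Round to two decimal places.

The department-specific comparison favours Committee L throughout, but the pooled figures favour Committee H. The question is whether to condition on department.
Since department is a pre-existing factor (not a product of the review committee) and it affects the outcome on its own, it is a confounder. The stratified rates, not the pooled rate, identify the causal effect.
Adjusting over the population distribution of department: 0.533·(0.650−0.759) + 0.467·(0.008−0.162) = -0.130.

-0.13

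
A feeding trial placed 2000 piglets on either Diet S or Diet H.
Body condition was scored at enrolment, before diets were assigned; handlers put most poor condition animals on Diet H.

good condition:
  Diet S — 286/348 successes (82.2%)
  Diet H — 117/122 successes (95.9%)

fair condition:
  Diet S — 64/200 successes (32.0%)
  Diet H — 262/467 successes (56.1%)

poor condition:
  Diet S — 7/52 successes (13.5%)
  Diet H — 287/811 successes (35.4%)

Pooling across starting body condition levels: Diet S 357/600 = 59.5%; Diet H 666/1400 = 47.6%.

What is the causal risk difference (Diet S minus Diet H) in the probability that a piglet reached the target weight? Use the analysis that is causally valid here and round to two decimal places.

-0.21

Within every starting body condition level Diet H has the higher rate, yet pooled Diet S does — Simpson's reversal.
Here starting body condition is a common cause — it drives both which diet a case falls under and the outcome. The crude comparison mixes populations; the stratum-specific rates are the causally relevant ones.
Adjusting over the population distribution of starting body condition: 0.235·(0.822−0.959) + 0.334·(0.320−0.561) + 0.431·(0.135−0.354) = -0.207.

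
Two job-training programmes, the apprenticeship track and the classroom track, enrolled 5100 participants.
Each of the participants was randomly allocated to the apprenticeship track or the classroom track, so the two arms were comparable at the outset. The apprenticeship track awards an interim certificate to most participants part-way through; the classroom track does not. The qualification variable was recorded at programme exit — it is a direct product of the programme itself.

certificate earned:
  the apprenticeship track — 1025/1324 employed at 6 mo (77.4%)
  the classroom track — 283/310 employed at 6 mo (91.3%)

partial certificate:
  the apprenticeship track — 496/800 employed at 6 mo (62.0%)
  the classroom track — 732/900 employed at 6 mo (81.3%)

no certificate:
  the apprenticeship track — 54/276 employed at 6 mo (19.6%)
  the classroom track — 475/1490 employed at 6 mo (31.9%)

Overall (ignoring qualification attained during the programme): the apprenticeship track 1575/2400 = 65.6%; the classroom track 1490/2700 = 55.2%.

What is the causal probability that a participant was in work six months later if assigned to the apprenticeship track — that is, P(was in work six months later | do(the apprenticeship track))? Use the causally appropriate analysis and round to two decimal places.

Because the programme influences qualification attained during the programme, qualification attained during the programme is a post-treatment mediator, not a confounder. Stratifying on it would bias the estimate; the causal effect is the crude pooled difference.
So P(outcome | do(the apprenticeship track)) is just the pooled rate for the apprenticeship track: 1575/2400 = 0.656.

0.66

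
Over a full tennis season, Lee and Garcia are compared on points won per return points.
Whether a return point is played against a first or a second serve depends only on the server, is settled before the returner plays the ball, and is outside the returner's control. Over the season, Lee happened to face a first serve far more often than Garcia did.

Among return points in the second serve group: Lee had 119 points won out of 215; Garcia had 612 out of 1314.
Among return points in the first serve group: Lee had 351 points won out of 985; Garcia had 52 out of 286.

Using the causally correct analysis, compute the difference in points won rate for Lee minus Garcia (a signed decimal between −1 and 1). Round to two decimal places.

+0.13

Serve type is set before the player has any effect — it is not caused by the player — and it independently drives the outcome. That makes it a confounder, so the causal comparison is within serve type levels.
Adjusting over the population distribution of serve type: 0.546·(0.553−0.466) + 0.454·(0.356−0.182) = +0.127.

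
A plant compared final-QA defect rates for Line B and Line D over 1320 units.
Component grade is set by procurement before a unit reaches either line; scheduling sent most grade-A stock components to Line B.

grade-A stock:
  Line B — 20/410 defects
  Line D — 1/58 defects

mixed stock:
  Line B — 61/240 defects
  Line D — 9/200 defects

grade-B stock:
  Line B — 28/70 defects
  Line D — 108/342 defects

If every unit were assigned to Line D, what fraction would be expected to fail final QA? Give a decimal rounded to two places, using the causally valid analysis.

Within every component grade level Line D has the lower rate, yet pooled Line B does — Simpson's reversal.
Component grade differs across lines for reasons unrelated to any effect of the line itself, and it separately predicts the outcome — a classic confounder. We must compare within component grade levels.
Standardising Line D to the population component grade mix: 0.355·1/58 + 0.333·9/200 + 0.312·108/342 = 0.120.

0.12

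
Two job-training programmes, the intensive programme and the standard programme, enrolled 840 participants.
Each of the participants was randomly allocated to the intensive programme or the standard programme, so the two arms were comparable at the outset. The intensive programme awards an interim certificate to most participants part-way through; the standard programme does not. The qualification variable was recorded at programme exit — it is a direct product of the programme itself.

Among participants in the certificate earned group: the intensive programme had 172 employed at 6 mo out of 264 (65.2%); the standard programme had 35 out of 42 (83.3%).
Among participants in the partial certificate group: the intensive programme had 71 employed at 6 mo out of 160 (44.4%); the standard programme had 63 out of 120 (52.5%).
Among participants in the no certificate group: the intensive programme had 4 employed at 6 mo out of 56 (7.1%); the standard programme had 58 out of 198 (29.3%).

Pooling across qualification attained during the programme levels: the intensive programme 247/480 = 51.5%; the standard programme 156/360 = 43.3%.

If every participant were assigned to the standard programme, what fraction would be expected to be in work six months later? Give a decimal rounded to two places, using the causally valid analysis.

the standard programme is higher inside every qualification attained during the programme stratum but the intensive programme is higher in aggregate. Whether to stratify depends on how qualification attained during the programme relates to the programme.
Qualification attained during the programme lies on the pathway programme → qualification attained during the programme → outcome, so adjusting for it blocks the indirect effect. For the total causal effect of programme, use the unadjusted pooled rates.
So P(outcome | do(the standard programme)) is just the pooled rate for the standard programme: 156/360 = 0.433.

0.43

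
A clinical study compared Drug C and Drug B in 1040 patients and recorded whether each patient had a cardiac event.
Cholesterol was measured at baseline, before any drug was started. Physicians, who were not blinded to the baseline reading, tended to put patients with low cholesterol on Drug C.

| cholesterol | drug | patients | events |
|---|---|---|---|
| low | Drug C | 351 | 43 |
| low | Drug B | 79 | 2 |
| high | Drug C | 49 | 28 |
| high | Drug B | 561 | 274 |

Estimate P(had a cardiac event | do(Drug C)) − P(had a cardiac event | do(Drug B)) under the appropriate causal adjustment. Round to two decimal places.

Here cholesterol is a common cause — it drives both which drug a case falls under and the outcome. The crude comparison mixes populations; the stratum-specific rates are the causally relevant ones.
Adjusting over the population distribution of cholesterol: 0.413·(0.123−0.025) + 0.587·(0.571−0.488) = +0.089.

+0.09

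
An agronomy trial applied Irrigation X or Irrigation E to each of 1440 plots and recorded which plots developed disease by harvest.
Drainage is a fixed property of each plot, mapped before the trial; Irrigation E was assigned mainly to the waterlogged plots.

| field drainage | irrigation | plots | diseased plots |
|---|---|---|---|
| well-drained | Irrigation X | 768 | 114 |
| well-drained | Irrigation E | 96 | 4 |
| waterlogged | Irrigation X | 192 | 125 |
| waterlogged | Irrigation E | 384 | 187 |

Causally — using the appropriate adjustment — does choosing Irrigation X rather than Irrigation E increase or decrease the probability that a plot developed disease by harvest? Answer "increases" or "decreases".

Within every field drainage level Irrigation E has the lower rate, yet pooled Irrigation X does — Simpson's reversal.
Nothing the irrigation does changes field drainage; the imbalance is an allocation artefact. With field drainage also predicting the outcome, the pooled figure is confounded, and the within-stratum comparison is the causal one.
Within each level — well-drained: 14.8% vs 4.2%; waterlogged: 65.1% vs 48.7% — Irrigation E is lower every time.

increases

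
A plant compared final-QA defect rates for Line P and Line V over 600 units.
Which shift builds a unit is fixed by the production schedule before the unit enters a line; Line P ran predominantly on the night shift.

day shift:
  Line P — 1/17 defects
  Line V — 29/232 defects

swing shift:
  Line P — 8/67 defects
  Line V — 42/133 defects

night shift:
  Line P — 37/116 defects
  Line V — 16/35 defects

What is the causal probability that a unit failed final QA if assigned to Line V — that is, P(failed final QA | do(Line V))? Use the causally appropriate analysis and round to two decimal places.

Within every shift level Line P has the lower rate, yet pooled Line V does — Simpson's reversal.
Since shift is a pre-existing factor (not a product of the line) and it affects the outcome on its own, it is a confounder. The stratified rates, not the pooled rate, identify the causal effect.
Standardising Line V to the population shift mix: 0.415·29/232 + 0.333·42/133 + 0.252·16/35 = 0.272.

0.27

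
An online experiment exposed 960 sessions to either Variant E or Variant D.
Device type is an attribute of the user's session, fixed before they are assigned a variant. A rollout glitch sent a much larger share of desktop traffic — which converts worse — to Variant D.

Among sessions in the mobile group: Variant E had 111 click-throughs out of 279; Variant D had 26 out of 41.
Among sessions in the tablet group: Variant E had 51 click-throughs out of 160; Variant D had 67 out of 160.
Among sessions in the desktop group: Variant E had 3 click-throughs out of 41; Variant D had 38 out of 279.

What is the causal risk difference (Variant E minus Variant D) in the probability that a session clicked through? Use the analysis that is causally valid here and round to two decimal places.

-0.13

Variant D is higher inside every device type stratum but Variant E is higher in aggregate. Whether to stratify depends on how device type relates to the variant.
Device type differs across variants for reasons unrelated to any effect of the variant itself, and it separately predicts the outcome — a classic confounder. We must compare within device type levels.
Adjusting over the population distribution of device type: 0.333·(0.398−0.634) + 0.333·(0.319−0.419) + 0.333·(0.073−0.136) = -0.133.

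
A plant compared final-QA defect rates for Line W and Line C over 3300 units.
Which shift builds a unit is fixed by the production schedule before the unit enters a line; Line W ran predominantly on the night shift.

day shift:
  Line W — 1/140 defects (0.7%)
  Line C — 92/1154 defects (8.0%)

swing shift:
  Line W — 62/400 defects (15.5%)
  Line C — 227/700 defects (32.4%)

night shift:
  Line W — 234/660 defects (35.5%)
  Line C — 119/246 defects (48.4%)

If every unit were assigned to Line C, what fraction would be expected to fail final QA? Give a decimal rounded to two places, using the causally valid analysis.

0.27

Shift is set before the line has any effect — it is not caused by the line — and it independently drives the outcome. That makes it a confounder, so the causal comparison is within shift levels.
Standardising Line C to the population shift mix: 0.392·92/1154 + 0.333·227/700 + 0.275·119/246 = 0.272.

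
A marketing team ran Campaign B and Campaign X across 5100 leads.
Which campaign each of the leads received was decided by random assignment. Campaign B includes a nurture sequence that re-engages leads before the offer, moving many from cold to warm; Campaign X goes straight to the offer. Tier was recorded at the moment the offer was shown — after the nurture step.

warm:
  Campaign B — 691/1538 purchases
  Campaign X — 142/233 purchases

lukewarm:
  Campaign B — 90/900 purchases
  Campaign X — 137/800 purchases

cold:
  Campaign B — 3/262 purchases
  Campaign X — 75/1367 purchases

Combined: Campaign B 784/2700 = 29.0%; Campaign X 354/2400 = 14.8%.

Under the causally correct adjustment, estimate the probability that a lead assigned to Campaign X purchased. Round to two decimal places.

0.15

Within every engagement tier level Campaign X has the higher rate, yet pooled Campaign B does — Simpson's reversal.
Engagement tier here is a post-treatment variable shaped by the campaign; conditioning on it would introduce bias rather than remove it. The overall comparison is the causal one.
So P(outcome | do(Campaign X)) is just the pooled rate for Campaign X: 354/2400 = 0.147.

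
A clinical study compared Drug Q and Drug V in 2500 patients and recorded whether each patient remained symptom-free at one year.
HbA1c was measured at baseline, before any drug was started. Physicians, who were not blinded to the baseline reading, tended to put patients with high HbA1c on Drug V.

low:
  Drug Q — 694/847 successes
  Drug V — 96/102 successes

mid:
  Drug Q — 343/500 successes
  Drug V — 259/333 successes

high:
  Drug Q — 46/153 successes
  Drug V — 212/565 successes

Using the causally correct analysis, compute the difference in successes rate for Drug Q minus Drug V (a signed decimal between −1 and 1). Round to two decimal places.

-0.10

HbA1c is set before the drug has any effect — it is not caused by the drug — and it independently drives the outcome. That makes it a confounder, so the causal comparison is within HbA1c levels.
Adjusting over the population distribution of HbA1c: 0.380·(0.819−0.941) + 0.333·(0.686−0.778) + 0.287·(0.301−0.375) = -0.098.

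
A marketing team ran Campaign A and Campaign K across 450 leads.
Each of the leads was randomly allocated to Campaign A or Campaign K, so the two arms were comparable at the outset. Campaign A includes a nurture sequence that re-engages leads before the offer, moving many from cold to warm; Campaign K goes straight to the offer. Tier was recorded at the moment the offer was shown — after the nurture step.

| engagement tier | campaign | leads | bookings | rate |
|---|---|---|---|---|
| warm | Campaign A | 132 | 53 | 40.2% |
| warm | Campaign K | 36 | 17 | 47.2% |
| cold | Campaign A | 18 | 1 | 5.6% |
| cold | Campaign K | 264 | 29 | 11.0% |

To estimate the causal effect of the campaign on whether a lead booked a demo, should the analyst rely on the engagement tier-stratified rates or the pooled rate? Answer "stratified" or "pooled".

pooled

Because the campaign influences engagement tier, engagement tier is a post-treatment mediator, not a confounder. Stratifying on it would bias the estimate; the causal effect is the crude pooled difference.
Pooled: Campaign A 36.0% vs Campaign K 15.3%; Campaign A is higher overall.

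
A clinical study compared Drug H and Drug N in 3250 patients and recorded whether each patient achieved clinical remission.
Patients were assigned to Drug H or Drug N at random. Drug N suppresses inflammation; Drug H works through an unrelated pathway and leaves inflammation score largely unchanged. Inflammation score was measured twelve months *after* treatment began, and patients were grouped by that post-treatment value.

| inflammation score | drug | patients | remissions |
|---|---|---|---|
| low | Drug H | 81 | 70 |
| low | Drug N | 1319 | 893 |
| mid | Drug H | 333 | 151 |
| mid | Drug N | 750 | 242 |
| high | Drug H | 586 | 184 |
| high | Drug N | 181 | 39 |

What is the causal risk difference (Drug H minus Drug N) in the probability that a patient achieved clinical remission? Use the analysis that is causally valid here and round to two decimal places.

The distribution of inflammation score is itself part of what the drug does — it is an intermediate outcome. Holding it fixed would remove that part of the effect; the total effect is the pooled difference.
The causal difference is the pooled difference: 0.405 − 0.522 = -0.117.

-0.12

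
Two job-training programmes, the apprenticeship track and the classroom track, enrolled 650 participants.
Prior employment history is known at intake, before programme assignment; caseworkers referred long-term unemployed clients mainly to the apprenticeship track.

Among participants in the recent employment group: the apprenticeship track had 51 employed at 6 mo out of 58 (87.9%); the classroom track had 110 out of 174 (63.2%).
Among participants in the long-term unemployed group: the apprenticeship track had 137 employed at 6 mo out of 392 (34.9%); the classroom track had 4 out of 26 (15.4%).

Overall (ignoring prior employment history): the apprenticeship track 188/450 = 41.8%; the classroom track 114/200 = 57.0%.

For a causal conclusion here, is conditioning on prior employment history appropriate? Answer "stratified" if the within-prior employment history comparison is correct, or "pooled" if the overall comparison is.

The imbalance in prior employment history arose from how participants were allocated, not from anything the programme did; and prior employment history independently affects the outcome. The pooled gap is confounded — condition on prior employment history.
Within each level — recent employment: 87.9% vs 63.2%; long-term unemployed: 34.9% vs 15.4% — the apprenticeship track is higher every time.

stratified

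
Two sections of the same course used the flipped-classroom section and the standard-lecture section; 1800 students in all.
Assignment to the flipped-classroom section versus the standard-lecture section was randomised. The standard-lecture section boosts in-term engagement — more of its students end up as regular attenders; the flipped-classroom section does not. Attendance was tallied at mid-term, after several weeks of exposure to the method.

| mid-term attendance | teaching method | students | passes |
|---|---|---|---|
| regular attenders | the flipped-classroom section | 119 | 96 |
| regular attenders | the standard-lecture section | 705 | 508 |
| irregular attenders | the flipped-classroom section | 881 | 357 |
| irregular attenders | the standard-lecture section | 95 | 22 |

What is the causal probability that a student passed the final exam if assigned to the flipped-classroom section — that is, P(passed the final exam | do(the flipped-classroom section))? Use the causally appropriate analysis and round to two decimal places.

The mid-term attendance-specific comparison favours the flipped-classroom section throughout, but the pooled figures favour the standard-lecture section. The question is whether to condition on mid-term attendance.
Stratifying would compare teaching methods among students the teaching methods themselves sorted into mid-term attendance groups — a form of selection on an intermediate. The unconditioned pooled rates give the total causal effect.
So P(outcome | do(the flipped-classroom section)) is just the pooled rate for the flipped-classroom section: 453/1000 = 0.453.

0.45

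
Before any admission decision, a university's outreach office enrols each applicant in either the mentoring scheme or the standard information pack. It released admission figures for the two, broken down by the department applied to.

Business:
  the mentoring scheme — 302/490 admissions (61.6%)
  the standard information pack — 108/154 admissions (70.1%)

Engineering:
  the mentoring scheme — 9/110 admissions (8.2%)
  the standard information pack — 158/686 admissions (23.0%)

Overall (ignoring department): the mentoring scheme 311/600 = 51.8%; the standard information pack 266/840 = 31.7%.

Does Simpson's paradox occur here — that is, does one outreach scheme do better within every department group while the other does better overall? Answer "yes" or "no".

yes

Within each department level (Business 61.6% vs 70.1%; Engineering 8.2% vs 23.0%), the standard information pack has the higher rate every time. Pooled: 51.8% vs 31.7% — the mentoring scheme has the higher rate overall. The two comparisons disagree.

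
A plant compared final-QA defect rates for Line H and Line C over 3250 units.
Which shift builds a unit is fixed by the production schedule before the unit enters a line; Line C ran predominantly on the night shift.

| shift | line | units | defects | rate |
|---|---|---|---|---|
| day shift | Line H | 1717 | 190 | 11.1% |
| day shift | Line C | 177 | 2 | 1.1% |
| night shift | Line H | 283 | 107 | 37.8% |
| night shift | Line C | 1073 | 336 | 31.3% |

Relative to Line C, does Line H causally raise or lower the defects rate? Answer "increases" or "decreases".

The stratified and pooled comparisons disagree (Line C wins within each shift; Line H wins overall), so the answer turns on the causal role of shift.
Nothing the line does changes shift; the imbalance is an allocation artefact. With shift also predicting the outcome, the pooled figure is confounded, and the within-stratum comparison is the causal one.
Within each level — day shift: 11.1% vs 1.1%; night shift: 37.8% vs 31.3% — Line C is lower every time.

increases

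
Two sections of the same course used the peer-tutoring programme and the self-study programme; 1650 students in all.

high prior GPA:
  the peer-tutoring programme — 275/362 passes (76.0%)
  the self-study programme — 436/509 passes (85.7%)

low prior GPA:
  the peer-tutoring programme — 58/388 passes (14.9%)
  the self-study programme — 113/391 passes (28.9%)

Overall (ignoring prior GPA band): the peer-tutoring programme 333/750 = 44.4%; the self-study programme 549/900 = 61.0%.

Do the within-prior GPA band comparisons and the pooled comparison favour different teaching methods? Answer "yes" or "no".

no

Within each prior GPA band level (high prior GPA 76.0% vs 85.7%; low prior GPA 14.9% vs 28.9%), the self-study programme has the higher rate every time. Pooled: 44.4% vs 61.0% — the self-study programme has the higher rate overall. They agree.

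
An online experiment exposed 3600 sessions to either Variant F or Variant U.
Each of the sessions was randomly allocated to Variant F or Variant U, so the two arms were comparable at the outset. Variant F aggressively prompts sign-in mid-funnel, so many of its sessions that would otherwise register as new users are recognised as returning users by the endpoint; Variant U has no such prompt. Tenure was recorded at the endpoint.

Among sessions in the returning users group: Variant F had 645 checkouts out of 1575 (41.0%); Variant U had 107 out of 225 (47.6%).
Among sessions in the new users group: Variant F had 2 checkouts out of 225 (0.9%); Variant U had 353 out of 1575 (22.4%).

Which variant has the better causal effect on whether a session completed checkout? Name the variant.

Variant F

User tenure is downstream of the variant. One should not condition on a consequence of treatment, so the overall rates are the right comparison.
Pooled: Variant F 35.9% vs Variant U 25.6%; Variant F is higher overall.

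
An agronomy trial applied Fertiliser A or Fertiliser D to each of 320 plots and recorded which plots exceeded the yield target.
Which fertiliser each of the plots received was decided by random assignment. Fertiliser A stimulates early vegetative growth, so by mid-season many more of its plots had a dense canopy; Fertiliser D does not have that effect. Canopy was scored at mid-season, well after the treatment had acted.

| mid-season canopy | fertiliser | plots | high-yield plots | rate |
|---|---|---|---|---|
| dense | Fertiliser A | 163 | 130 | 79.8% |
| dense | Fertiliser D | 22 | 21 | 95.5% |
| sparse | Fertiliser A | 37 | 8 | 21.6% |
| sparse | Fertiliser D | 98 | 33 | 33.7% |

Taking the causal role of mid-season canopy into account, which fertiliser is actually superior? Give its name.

Fertiliser A

The distribution of mid-season canopy is itself part of what the fertiliser does — it is an intermediate outcome. Holding it fixed would remove that part of the effect; the total effect is the pooled difference.
Pooled: Fertiliser A 69.0% vs Fertiliser D 45.0%; Fertiliser A is higher overall.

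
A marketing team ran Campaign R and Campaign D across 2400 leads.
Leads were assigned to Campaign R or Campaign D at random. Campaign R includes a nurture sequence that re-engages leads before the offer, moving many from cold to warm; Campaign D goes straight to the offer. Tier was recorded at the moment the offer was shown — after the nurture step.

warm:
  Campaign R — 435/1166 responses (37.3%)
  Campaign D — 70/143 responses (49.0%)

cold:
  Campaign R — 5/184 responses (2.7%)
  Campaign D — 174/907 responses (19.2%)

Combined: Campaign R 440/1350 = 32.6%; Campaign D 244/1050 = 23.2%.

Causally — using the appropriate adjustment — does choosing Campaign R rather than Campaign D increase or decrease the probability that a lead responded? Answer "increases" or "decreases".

The engagement tier-specific comparison favours Campaign D throughout, but the pooled figures favour Campaign R. The question is whether to condition on engagement tier.
Stratifying would compare campaigns among leads the campaigns themselves sorted into engagement tier groups — a form of selection on an intermediate. The unconditioned pooled rates give the total causal effect.
Pooled: Campaign R 32.6% vs Campaign D 23.2%; Campaign R is higher overall.

increases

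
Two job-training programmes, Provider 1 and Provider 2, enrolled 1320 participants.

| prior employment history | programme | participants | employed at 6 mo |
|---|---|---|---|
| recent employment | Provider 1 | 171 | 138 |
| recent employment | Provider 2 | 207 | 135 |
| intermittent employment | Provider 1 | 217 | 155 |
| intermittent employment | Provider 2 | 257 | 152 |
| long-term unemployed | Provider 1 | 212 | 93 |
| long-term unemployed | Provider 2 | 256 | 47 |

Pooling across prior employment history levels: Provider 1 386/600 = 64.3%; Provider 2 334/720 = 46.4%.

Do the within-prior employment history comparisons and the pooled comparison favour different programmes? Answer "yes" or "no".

no

Within each prior employment history level (recent employment 80.7% vs 65.2%; intermittent employment 71.4% vs 59.1%; long-term unemployed 43.9% vs 18.4%), Provider 1 has the higher rate every time. Pooled: 64.3% vs 46.4% — Provider 1 has the higher rate overall. They agree.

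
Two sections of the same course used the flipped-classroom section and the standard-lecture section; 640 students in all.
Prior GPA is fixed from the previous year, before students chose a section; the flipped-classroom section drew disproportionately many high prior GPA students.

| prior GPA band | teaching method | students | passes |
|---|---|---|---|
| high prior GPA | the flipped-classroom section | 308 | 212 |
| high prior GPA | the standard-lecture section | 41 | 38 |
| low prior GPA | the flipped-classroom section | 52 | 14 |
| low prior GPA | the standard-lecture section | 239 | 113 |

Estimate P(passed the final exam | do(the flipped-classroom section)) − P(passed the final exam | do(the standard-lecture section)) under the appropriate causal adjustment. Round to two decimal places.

-0.22

Within every prior GPA band level the standard-lecture section has the higher rate, yet pooled the flipped-classroom section does — Simpson's reversal.
Prior GPA band satisfies the back-door criterion: it is not a descendant of the teaching method, and it blocks the spurious path from teaching method to outcome. Adjusting for it (i.e., using the within-prior GPA band rates) gives the causal effect.
Adjusting over the population distribution of prior GPA band: 0.545·(0.688−0.927) + 0.455·(0.269−0.473) = -0.223.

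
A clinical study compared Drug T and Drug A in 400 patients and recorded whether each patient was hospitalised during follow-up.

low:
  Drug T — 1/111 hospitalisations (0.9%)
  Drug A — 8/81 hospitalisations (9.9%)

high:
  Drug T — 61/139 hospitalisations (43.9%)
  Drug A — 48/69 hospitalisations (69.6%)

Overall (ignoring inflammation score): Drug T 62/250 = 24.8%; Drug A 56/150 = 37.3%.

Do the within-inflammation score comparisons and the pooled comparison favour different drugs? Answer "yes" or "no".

no

Within each inflammation score level (low 0.9% vs 9.9%; high 43.9% vs 69.6%), Drug T has the lower rate every time. Pooled: 24.8% vs 37.3% — Drug T has the lower rate overall. They agree.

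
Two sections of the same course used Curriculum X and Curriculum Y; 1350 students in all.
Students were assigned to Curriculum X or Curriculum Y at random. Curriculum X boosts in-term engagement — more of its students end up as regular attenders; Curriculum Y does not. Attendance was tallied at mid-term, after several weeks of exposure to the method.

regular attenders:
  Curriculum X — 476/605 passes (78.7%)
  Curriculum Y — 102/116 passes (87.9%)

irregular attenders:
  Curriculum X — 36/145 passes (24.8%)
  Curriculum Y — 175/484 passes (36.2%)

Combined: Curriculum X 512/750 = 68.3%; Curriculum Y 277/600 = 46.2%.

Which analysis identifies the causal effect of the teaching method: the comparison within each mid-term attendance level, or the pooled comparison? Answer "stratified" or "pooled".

Mid-term attendance is downstream of the teaching method. One should not condition on a consequence of treatment, so the overall rates are the right comparison.
Pooled: Curriculum X 68.3% vs Curriculum Y 46.2%; Curriculum X is higher overall.

pooled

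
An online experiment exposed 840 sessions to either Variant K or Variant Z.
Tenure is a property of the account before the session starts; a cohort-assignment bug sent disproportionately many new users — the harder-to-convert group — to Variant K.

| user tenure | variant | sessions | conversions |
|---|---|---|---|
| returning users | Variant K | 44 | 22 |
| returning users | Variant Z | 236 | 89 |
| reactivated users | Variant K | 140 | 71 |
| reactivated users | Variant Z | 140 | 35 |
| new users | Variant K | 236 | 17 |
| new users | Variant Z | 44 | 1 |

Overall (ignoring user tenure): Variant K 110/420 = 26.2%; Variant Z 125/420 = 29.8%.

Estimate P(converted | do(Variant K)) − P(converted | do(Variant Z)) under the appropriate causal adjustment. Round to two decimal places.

+0.14

The stratified and pooled comparisons disagree (Variant K wins within each user tenure; Variant Z wins overall), so the answer turns on the causal role of user tenure.
User tenure is set before the variant has any effect — it is not caused by the variant — and it independently drives the outcome. That makes it a confounder, so the causal comparison is within user tenure levels.
Adjusting over the population distribution of user tenure: 0.333·(0.500−0.377) + 0.333·(0.507−0.250) + 0.333·(0.072−0.023) = +0.143.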